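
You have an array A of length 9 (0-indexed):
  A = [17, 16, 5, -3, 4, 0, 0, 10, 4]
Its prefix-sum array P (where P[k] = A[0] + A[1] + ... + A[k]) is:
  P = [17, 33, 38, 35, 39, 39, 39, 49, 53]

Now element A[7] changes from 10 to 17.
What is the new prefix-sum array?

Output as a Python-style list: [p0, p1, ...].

Change: A[7] 10 -> 17, delta = 7
P[k] for k < 7: unchanged (A[7] not included)
P[k] for k >= 7: shift by delta = 7
  P[0] = 17 + 0 = 17
  P[1] = 33 + 0 = 33
  P[2] = 38 + 0 = 38
  P[3] = 35 + 0 = 35
  P[4] = 39 + 0 = 39
  P[5] = 39 + 0 = 39
  P[6] = 39 + 0 = 39
  P[7] = 49 + 7 = 56
  P[8] = 53 + 7 = 60

Answer: [17, 33, 38, 35, 39, 39, 39, 56, 60]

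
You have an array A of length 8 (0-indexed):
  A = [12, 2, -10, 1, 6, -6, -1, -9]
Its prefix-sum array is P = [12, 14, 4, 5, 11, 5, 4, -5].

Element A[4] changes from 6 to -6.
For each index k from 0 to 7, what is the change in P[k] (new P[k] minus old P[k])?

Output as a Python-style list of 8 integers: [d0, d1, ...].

Element change: A[4] 6 -> -6, delta = -12
For k < 4: P[k] unchanged, delta_P[k] = 0
For k >= 4: P[k] shifts by exactly -12
Delta array: [0, 0, 0, 0, -12, -12, -12, -12]

Answer: [0, 0, 0, 0, -12, -12, -12, -12]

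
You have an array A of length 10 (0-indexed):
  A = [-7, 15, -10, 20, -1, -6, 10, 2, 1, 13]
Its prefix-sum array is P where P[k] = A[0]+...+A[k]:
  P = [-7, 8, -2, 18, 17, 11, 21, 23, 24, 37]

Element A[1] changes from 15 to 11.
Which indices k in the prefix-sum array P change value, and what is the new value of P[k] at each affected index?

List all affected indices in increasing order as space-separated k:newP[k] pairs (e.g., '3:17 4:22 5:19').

P[k] = A[0] + ... + A[k]
P[k] includes A[1] iff k >= 1
Affected indices: 1, 2, ..., 9; delta = -4
  P[1]: 8 + -4 = 4
  P[2]: -2 + -4 = -6
  P[3]: 18 + -4 = 14
  P[4]: 17 + -4 = 13
  P[5]: 11 + -4 = 7
  P[6]: 21 + -4 = 17
  P[7]: 23 + -4 = 19
  P[8]: 24 + -4 = 20
  P[9]: 37 + -4 = 33

Answer: 1:4 2:-6 3:14 4:13 5:7 6:17 7:19 8:20 9:33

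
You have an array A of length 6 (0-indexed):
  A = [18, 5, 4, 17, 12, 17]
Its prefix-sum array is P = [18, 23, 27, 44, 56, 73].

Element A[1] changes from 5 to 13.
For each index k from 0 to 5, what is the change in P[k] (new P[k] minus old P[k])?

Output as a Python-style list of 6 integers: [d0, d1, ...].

Answer: [0, 8, 8, 8, 8, 8]

Derivation:
Element change: A[1] 5 -> 13, delta = 8
For k < 1: P[k] unchanged, delta_P[k] = 0
For k >= 1: P[k] shifts by exactly 8
Delta array: [0, 8, 8, 8, 8, 8]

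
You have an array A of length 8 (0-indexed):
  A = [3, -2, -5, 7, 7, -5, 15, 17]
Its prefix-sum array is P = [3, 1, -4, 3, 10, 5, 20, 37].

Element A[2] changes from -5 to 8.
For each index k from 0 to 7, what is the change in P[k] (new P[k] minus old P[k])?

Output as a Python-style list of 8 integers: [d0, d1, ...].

Answer: [0, 0, 13, 13, 13, 13, 13, 13]

Derivation:
Element change: A[2] -5 -> 8, delta = 13
For k < 2: P[k] unchanged, delta_P[k] = 0
For k >= 2: P[k] shifts by exactly 13
Delta array: [0, 0, 13, 13, 13, 13, 13, 13]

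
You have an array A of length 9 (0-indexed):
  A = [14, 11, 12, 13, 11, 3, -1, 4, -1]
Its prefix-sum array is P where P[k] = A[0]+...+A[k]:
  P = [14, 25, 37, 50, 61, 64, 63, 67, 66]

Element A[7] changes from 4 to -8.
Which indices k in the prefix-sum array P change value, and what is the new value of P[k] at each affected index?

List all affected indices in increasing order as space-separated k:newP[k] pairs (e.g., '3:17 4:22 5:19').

P[k] = A[0] + ... + A[k]
P[k] includes A[7] iff k >= 7
Affected indices: 7, 8, ..., 8; delta = -12
  P[7]: 67 + -12 = 55
  P[8]: 66 + -12 = 54

Answer: 7:55 8:54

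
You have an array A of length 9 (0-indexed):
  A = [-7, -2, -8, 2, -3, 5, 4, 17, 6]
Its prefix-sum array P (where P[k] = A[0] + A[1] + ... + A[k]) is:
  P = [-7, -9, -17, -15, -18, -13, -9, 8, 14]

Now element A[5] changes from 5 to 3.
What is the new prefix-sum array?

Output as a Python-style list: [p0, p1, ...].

Change: A[5] 5 -> 3, delta = -2
P[k] for k < 5: unchanged (A[5] not included)
P[k] for k >= 5: shift by delta = -2
  P[0] = -7 + 0 = -7
  P[1] = -9 + 0 = -9
  P[2] = -17 + 0 = -17
  P[3] = -15 + 0 = -15
  P[4] = -18 + 0 = -18
  P[5] = -13 + -2 = -15
  P[6] = -9 + -2 = -11
  P[7] = 8 + -2 = 6
  P[8] = 14 + -2 = 12

Answer: [-7, -9, -17, -15, -18, -15, -11, 6, 12]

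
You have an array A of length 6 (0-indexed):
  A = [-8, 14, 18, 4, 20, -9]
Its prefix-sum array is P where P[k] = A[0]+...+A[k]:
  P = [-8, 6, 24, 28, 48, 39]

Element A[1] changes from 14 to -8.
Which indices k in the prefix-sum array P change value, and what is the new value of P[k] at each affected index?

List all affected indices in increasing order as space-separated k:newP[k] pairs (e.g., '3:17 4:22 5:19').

P[k] = A[0] + ... + A[k]
P[k] includes A[1] iff k >= 1
Affected indices: 1, 2, ..., 5; delta = -22
  P[1]: 6 + -22 = -16
  P[2]: 24 + -22 = 2
  P[3]: 28 + -22 = 6
  P[4]: 48 + -22 = 26
  P[5]: 39 + -22 = 17

Answer: 1:-16 2:2 3:6 4:26 5:17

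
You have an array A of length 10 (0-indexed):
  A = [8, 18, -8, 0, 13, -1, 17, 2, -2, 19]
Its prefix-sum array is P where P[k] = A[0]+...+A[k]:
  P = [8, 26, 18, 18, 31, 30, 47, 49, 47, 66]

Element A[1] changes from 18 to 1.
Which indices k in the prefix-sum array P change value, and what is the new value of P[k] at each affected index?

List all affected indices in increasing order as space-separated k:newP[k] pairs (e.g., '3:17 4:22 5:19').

P[k] = A[0] + ... + A[k]
P[k] includes A[1] iff k >= 1
Affected indices: 1, 2, ..., 9; delta = -17
  P[1]: 26 + -17 = 9
  P[2]: 18 + -17 = 1
  P[3]: 18 + -17 = 1
  P[4]: 31 + -17 = 14
  P[5]: 30 + -17 = 13
  P[6]: 47 + -17 = 30
  P[7]: 49 + -17 = 32
  P[8]: 47 + -17 = 30
  P[9]: 66 + -17 = 49

Answer: 1:9 2:1 3:1 4:14 5:13 6:30 7:32 8:30 9:49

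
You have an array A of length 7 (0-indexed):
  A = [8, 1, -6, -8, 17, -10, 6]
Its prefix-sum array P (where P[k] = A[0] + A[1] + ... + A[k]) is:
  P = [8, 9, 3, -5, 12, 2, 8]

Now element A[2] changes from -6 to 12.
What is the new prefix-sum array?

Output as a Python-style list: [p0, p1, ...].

Answer: [8, 9, 21, 13, 30, 20, 26]

Derivation:
Change: A[2] -6 -> 12, delta = 18
P[k] for k < 2: unchanged (A[2] not included)
P[k] for k >= 2: shift by delta = 18
  P[0] = 8 + 0 = 8
  P[1] = 9 + 0 = 9
  P[2] = 3 + 18 = 21
  P[3] = -5 + 18 = 13
  P[4] = 12 + 18 = 30
  P[5] = 2 + 18 = 20
  P[6] = 8 + 18 = 26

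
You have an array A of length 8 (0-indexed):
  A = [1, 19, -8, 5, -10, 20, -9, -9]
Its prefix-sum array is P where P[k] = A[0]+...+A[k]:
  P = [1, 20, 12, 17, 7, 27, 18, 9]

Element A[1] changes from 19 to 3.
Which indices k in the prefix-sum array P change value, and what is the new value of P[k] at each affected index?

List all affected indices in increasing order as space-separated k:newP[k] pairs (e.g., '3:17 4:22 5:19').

Answer: 1:4 2:-4 3:1 4:-9 5:11 6:2 7:-7

Derivation:
P[k] = A[0] + ... + A[k]
P[k] includes A[1] iff k >= 1
Affected indices: 1, 2, ..., 7; delta = -16
  P[1]: 20 + -16 = 4
  P[2]: 12 + -16 = -4
  P[3]: 17 + -16 = 1
  P[4]: 7 + -16 = -9
  P[5]: 27 + -16 = 11
  P[6]: 18 + -16 = 2
  P[7]: 9 + -16 = -7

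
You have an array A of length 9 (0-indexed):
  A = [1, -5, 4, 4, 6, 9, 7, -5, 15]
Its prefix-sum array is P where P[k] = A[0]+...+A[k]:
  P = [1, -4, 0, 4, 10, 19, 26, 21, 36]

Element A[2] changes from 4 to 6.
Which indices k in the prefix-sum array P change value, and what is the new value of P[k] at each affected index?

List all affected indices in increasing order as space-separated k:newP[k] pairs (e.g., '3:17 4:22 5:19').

Answer: 2:2 3:6 4:12 5:21 6:28 7:23 8:38

Derivation:
P[k] = A[0] + ... + A[k]
P[k] includes A[2] iff k >= 2
Affected indices: 2, 3, ..., 8; delta = 2
  P[2]: 0 + 2 = 2
  P[3]: 4 + 2 = 6
  P[4]: 10 + 2 = 12
  P[5]: 19 + 2 = 21
  P[6]: 26 + 2 = 28
  P[7]: 21 + 2 = 23
  P[8]: 36 + 2 = 38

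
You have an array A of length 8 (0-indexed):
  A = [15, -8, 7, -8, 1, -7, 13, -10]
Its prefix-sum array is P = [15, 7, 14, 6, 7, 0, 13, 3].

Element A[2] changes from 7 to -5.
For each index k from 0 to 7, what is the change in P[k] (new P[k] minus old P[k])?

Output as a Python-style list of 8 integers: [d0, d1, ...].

Answer: [0, 0, -12, -12, -12, -12, -12, -12]

Derivation:
Element change: A[2] 7 -> -5, delta = -12
For k < 2: P[k] unchanged, delta_P[k] = 0
For k >= 2: P[k] shifts by exactly -12
Delta array: [0, 0, -12, -12, -12, -12, -12, -12]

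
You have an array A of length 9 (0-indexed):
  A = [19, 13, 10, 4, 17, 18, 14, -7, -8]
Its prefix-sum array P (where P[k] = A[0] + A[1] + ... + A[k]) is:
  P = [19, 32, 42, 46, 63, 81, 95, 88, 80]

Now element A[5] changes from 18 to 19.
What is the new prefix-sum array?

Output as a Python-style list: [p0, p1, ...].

Change: A[5] 18 -> 19, delta = 1
P[k] for k < 5: unchanged (A[5] not included)
P[k] for k >= 5: shift by delta = 1
  P[0] = 19 + 0 = 19
  P[1] = 32 + 0 = 32
  P[2] = 42 + 0 = 42
  P[3] = 46 + 0 = 46
  P[4] = 63 + 0 = 63
  P[5] = 81 + 1 = 82
  P[6] = 95 + 1 = 96
  P[7] = 88 + 1 = 89
  P[8] = 80 + 1 = 81

Answer: [19, 32, 42, 46, 63, 82, 96, 89, 81]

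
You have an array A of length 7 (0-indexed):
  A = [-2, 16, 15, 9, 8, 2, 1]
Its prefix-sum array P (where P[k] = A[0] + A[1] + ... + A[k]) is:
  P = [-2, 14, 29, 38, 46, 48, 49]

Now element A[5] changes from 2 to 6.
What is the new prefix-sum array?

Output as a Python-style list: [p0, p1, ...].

Answer: [-2, 14, 29, 38, 46, 52, 53]

Derivation:
Change: A[5] 2 -> 6, delta = 4
P[k] for k < 5: unchanged (A[5] not included)
P[k] for k >= 5: shift by delta = 4
  P[0] = -2 + 0 = -2
  P[1] = 14 + 0 = 14
  P[2] = 29 + 0 = 29
  P[3] = 38 + 0 = 38
  P[4] = 46 + 0 = 46
  P[5] = 48 + 4 = 52
  P[6] = 49 + 4 = 53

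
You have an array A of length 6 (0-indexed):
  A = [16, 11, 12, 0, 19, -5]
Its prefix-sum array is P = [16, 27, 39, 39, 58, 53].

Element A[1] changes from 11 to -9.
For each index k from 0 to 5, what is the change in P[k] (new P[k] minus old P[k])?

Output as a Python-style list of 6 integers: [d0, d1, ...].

Element change: A[1] 11 -> -9, delta = -20
For k < 1: P[k] unchanged, delta_P[k] = 0
For k >= 1: P[k] shifts by exactly -20
Delta array: [0, -20, -20, -20, -20, -20]

Answer: [0, -20, -20, -20, -20, -20]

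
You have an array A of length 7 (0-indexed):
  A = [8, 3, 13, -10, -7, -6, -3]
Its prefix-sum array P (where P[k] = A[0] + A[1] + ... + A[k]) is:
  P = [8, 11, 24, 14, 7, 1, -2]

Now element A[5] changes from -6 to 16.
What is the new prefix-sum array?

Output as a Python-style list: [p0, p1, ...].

Answer: [8, 11, 24, 14, 7, 23, 20]

Derivation:
Change: A[5] -6 -> 16, delta = 22
P[k] for k < 5: unchanged (A[5] not included)
P[k] for k >= 5: shift by delta = 22
  P[0] = 8 + 0 = 8
  P[1] = 11 + 0 = 11
  P[2] = 24 + 0 = 24
  P[3] = 14 + 0 = 14
  P[4] = 7 + 0 = 7
  P[5] = 1 + 22 = 23
  P[6] = -2 + 22 = 20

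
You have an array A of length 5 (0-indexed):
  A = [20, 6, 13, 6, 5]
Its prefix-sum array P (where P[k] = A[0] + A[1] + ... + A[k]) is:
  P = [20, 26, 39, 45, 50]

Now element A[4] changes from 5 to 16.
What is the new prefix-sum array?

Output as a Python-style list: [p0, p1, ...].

Change: A[4] 5 -> 16, delta = 11
P[k] for k < 4: unchanged (A[4] not included)
P[k] for k >= 4: shift by delta = 11
  P[0] = 20 + 0 = 20
  P[1] = 26 + 0 = 26
  P[2] = 39 + 0 = 39
  P[3] = 45 + 0 = 45
  P[4] = 50 + 11 = 61

Answer: [20, 26, 39, 45, 61]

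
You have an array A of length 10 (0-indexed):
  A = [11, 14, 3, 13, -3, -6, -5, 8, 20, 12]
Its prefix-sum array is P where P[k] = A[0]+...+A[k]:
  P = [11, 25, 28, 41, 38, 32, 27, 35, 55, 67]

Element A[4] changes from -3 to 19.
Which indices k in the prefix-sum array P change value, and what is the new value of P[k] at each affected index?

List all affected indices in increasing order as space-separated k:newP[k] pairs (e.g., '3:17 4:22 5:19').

P[k] = A[0] + ... + A[k]
P[k] includes A[4] iff k >= 4
Affected indices: 4, 5, ..., 9; delta = 22
  P[4]: 38 + 22 = 60
  P[5]: 32 + 22 = 54
  P[6]: 27 + 22 = 49
  P[7]: 35 + 22 = 57
  P[8]: 55 + 22 = 77
  P[9]: 67 + 22 = 89

Answer: 4:60 5:54 6:49 7:57 8:77 9:89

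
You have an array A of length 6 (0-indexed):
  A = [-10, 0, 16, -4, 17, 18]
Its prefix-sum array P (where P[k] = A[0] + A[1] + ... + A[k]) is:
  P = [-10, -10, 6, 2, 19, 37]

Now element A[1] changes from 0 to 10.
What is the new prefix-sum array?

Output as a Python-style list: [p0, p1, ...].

Change: A[1] 0 -> 10, delta = 10
P[k] for k < 1: unchanged (A[1] not included)
P[k] for k >= 1: shift by delta = 10
  P[0] = -10 + 0 = -10
  P[1] = -10 + 10 = 0
  P[2] = 6 + 10 = 16
  P[3] = 2 + 10 = 12
  P[4] = 19 + 10 = 29
  P[5] = 37 + 10 = 47

Answer: [-10, 0, 16, 12, 29, 47]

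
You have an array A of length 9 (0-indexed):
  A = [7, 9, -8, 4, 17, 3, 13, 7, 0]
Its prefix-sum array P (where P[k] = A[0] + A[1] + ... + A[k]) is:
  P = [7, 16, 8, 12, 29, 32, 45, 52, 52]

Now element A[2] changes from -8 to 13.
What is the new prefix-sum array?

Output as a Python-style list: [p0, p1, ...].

Change: A[2] -8 -> 13, delta = 21
P[k] for k < 2: unchanged (A[2] not included)
P[k] for k >= 2: shift by delta = 21
  P[0] = 7 + 0 = 7
  P[1] = 16 + 0 = 16
  P[2] = 8 + 21 = 29
  P[3] = 12 + 21 = 33
  P[4] = 29 + 21 = 50
  P[5] = 32 + 21 = 53
  P[6] = 45 + 21 = 66
  P[7] = 52 + 21 = 73
  P[8] = 52 + 21 = 73

Answer: [7, 16, 29, 33, 50, 53, 66, 73, 73]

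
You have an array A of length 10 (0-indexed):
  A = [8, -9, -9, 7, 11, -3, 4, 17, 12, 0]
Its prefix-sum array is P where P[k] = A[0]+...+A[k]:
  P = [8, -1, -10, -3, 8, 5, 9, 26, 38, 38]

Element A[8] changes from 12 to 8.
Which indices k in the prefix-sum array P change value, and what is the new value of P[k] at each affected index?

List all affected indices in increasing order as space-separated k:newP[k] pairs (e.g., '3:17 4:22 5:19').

Answer: 8:34 9:34

Derivation:
P[k] = A[0] + ... + A[k]
P[k] includes A[8] iff k >= 8
Affected indices: 8, 9, ..., 9; delta = -4
  P[8]: 38 + -4 = 34
  P[9]: 38 + -4 = 34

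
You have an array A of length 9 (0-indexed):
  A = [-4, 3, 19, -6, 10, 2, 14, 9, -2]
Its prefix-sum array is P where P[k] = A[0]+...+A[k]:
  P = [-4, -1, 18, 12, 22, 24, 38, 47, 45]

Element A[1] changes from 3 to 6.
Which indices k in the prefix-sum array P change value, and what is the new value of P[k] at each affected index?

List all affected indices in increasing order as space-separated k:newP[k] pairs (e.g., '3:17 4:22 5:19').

Answer: 1:2 2:21 3:15 4:25 5:27 6:41 7:50 8:48

Derivation:
P[k] = A[0] + ... + A[k]
P[k] includes A[1] iff k >= 1
Affected indices: 1, 2, ..., 8; delta = 3
  P[1]: -1 + 3 = 2
  P[2]: 18 + 3 = 21
  P[3]: 12 + 3 = 15
  P[4]: 22 + 3 = 25
  P[5]: 24 + 3 = 27
  P[6]: 38 + 3 = 41
  P[7]: 47 + 3 = 50
  P[8]: 45 + 3 = 48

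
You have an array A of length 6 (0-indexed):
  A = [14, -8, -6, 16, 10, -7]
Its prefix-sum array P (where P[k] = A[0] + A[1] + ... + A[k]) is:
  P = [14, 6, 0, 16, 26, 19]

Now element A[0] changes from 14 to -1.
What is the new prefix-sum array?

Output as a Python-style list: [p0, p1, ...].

Change: A[0] 14 -> -1, delta = -15
P[k] for k < 0: unchanged (A[0] not included)
P[k] for k >= 0: shift by delta = -15
  P[0] = 14 + -15 = -1
  P[1] = 6 + -15 = -9
  P[2] = 0 + -15 = -15
  P[3] = 16 + -15 = 1
  P[4] = 26 + -15 = 11
  P[5] = 19 + -15 = 4

Answer: [-1, -9, -15, 1, 11, 4]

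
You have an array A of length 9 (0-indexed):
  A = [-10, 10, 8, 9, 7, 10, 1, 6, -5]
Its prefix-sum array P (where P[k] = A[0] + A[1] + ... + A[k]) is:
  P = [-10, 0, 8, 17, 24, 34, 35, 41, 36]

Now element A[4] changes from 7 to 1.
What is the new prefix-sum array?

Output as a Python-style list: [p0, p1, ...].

Change: A[4] 7 -> 1, delta = -6
P[k] for k < 4: unchanged (A[4] not included)
P[k] for k >= 4: shift by delta = -6
  P[0] = -10 + 0 = -10
  P[1] = 0 + 0 = 0
  P[2] = 8 + 0 = 8
  P[3] = 17 + 0 = 17
  P[4] = 24 + -6 = 18
  P[5] = 34 + -6 = 28
  P[6] = 35 + -6 = 29
  P[7] = 41 + -6 = 35
  P[8] = 36 + -6 = 30

Answer: [-10, 0, 8, 17, 18, 28, 29, 35, 30]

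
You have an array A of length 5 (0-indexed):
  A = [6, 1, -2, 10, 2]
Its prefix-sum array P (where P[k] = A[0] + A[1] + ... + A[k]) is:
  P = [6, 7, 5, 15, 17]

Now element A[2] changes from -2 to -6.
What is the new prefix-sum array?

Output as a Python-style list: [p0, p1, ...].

Change: A[2] -2 -> -6, delta = -4
P[k] for k < 2: unchanged (A[2] not included)
P[k] for k >= 2: shift by delta = -4
  P[0] = 6 + 0 = 6
  P[1] = 7 + 0 = 7
  P[2] = 5 + -4 = 1
  P[3] = 15 + -4 = 11
  P[4] = 17 + -4 = 13

Answer: [6, 7, 1, 11, 13]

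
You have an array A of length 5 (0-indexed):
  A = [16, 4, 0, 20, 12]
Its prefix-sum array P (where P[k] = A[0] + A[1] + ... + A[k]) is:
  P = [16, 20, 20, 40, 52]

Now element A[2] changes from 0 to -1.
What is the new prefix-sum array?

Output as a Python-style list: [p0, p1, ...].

Change: A[2] 0 -> -1, delta = -1
P[k] for k < 2: unchanged (A[2] not included)
P[k] for k >= 2: shift by delta = -1
  P[0] = 16 + 0 = 16
  P[1] = 20 + 0 = 20
  P[2] = 20 + -1 = 19
  P[3] = 40 + -1 = 39
  P[4] = 52 + -1 = 51

Answer: [16, 20, 19, 39, 51]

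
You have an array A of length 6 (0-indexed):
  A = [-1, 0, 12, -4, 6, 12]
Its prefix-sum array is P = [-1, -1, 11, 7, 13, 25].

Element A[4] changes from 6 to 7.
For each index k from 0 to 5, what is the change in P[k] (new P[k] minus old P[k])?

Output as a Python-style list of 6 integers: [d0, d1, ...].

Answer: [0, 0, 0, 0, 1, 1]

Derivation:
Element change: A[4] 6 -> 7, delta = 1
For k < 4: P[k] unchanged, delta_P[k] = 0
For k >= 4: P[k] shifts by exactly 1
Delta array: [0, 0, 0, 0, 1, 1]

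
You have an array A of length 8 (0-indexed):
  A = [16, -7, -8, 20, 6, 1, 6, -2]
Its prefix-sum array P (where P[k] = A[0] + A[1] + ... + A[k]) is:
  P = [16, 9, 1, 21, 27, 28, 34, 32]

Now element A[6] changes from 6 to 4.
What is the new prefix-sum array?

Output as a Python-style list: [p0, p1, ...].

Answer: [16, 9, 1, 21, 27, 28, 32, 30]

Derivation:
Change: A[6] 6 -> 4, delta = -2
P[k] for k < 6: unchanged (A[6] not included)
P[k] for k >= 6: shift by delta = -2
  P[0] = 16 + 0 = 16
  P[1] = 9 + 0 = 9
  P[2] = 1 + 0 = 1
  P[3] = 21 + 0 = 21
  P[4] = 27 + 0 = 27
  P[5] = 28 + 0 = 28
  P[6] = 34 + -2 = 32
  P[7] = 32 + -2 = 30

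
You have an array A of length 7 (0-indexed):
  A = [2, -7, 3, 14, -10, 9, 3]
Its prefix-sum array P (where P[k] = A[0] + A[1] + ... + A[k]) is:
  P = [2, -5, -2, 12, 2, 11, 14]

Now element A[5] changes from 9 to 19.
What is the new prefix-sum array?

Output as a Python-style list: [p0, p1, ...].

Answer: [2, -5, -2, 12, 2, 21, 24]

Derivation:
Change: A[5] 9 -> 19, delta = 10
P[k] for k < 5: unchanged (A[5] not included)
P[k] for k >= 5: shift by delta = 10
  P[0] = 2 + 0 = 2
  P[1] = -5 + 0 = -5
  P[2] = -2 + 0 = -2
  P[3] = 12 + 0 = 12
  P[4] = 2 + 0 = 2
  P[5] = 11 + 10 = 21
  P[6] = 14 + 10 = 24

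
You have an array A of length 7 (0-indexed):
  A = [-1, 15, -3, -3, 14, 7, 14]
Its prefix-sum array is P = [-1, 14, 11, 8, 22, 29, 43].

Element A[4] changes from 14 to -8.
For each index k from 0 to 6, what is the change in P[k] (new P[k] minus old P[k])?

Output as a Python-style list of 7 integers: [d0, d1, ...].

Answer: [0, 0, 0, 0, -22, -22, -22]

Derivation:
Element change: A[4] 14 -> -8, delta = -22
For k < 4: P[k] unchanged, delta_P[k] = 0
For k >= 4: P[k] shifts by exactly -22
Delta array: [0, 0, 0, 0, -22, -22, -22]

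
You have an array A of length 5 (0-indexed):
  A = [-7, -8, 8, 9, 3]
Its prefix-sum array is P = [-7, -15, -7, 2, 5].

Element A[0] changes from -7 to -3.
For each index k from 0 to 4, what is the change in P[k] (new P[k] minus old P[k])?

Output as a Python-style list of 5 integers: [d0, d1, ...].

Element change: A[0] -7 -> -3, delta = 4
For k < 0: P[k] unchanged, delta_P[k] = 0
For k >= 0: P[k] shifts by exactly 4
Delta array: [4, 4, 4, 4, 4]

Answer: [4, 4, 4, 4, 4]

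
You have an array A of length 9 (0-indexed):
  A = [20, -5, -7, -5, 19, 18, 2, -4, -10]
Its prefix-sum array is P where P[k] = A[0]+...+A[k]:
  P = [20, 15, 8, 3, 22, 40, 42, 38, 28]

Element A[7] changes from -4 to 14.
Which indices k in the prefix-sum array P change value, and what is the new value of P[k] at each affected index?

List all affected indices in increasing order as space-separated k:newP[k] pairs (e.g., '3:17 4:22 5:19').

Answer: 7:56 8:46

Derivation:
P[k] = A[0] + ... + A[k]
P[k] includes A[7] iff k >= 7
Affected indices: 7, 8, ..., 8; delta = 18
  P[7]: 38 + 18 = 56
  P[8]: 28 + 18 = 46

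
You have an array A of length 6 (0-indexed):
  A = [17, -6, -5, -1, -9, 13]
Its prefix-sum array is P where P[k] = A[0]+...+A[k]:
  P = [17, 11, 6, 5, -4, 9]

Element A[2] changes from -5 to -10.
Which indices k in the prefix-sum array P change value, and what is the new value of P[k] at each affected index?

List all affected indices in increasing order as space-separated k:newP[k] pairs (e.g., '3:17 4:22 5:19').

P[k] = A[0] + ... + A[k]
P[k] includes A[2] iff k >= 2
Affected indices: 2, 3, ..., 5; delta = -5
  P[2]: 6 + -5 = 1
  P[3]: 5 + -5 = 0
  P[4]: -4 + -5 = -9
  P[5]: 9 + -5 = 4

Answer: 2:1 3:0 4:-9 5:4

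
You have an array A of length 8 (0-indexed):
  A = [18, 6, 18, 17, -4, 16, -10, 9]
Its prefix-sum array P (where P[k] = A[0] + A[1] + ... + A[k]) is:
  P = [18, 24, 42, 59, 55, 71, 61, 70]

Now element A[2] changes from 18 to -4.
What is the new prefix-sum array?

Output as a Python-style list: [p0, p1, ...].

Answer: [18, 24, 20, 37, 33, 49, 39, 48]

Derivation:
Change: A[2] 18 -> -4, delta = -22
P[k] for k < 2: unchanged (A[2] not included)
P[k] for k >= 2: shift by delta = -22
  P[0] = 18 + 0 = 18
  P[1] = 24 + 0 = 24
  P[2] = 42 + -22 = 20
  P[3] = 59 + -22 = 37
  P[4] = 55 + -22 = 33
  P[5] = 71 + -22 = 49
  P[6] = 61 + -22 = 39
  P[7] = 70 + -22 = 48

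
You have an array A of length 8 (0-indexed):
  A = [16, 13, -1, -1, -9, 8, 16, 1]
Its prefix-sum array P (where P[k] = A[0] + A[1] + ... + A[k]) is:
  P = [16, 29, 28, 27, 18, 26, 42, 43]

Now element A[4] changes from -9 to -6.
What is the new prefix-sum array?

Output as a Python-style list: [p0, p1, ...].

Change: A[4] -9 -> -6, delta = 3
P[k] for k < 4: unchanged (A[4] not included)
P[k] for k >= 4: shift by delta = 3
  P[0] = 16 + 0 = 16
  P[1] = 29 + 0 = 29
  P[2] = 28 + 0 = 28
  P[3] = 27 + 0 = 27
  P[4] = 18 + 3 = 21
  P[5] = 26 + 3 = 29
  P[6] = 42 + 3 = 45
  P[7] = 43 + 3 = 46

Answer: [16, 29, 28, 27, 21, 29, 45, 46]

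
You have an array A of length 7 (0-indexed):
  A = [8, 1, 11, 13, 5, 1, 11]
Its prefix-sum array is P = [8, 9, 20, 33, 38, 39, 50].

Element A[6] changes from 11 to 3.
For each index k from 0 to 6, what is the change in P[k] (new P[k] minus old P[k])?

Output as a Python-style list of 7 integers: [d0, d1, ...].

Answer: [0, 0, 0, 0, 0, 0, -8]

Derivation:
Element change: A[6] 11 -> 3, delta = -8
For k < 6: P[k] unchanged, delta_P[k] = 0
For k >= 6: P[k] shifts by exactly -8
Delta array: [0, 0, 0, 0, 0, 0, -8]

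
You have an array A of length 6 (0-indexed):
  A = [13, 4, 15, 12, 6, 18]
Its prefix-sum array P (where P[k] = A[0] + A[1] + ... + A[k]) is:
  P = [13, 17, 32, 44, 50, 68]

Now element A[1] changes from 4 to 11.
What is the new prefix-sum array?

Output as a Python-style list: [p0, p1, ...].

Answer: [13, 24, 39, 51, 57, 75]

Derivation:
Change: A[1] 4 -> 11, delta = 7
P[k] for k < 1: unchanged (A[1] not included)
P[k] for k >= 1: shift by delta = 7
  P[0] = 13 + 0 = 13
  P[1] = 17 + 7 = 24
  P[2] = 32 + 7 = 39
  P[3] = 44 + 7 = 51
  P[4] = 50 + 7 = 57
  P[5] = 68 + 7 = 75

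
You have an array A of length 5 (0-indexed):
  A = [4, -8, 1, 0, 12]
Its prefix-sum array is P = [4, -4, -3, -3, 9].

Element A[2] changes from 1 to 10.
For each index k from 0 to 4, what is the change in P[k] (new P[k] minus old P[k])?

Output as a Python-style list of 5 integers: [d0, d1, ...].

Answer: [0, 0, 9, 9, 9]

Derivation:
Element change: A[2] 1 -> 10, delta = 9
For k < 2: P[k] unchanged, delta_P[k] = 0
For k >= 2: P[k] shifts by exactly 9
Delta array: [0, 0, 9, 9, 9]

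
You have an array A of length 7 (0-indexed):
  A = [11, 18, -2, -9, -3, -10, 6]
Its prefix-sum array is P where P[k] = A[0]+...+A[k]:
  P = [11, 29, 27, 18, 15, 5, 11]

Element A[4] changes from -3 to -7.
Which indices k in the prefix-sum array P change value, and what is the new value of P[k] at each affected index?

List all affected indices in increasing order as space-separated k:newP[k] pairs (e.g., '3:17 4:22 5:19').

P[k] = A[0] + ... + A[k]
P[k] includes A[4] iff k >= 4
Affected indices: 4, 5, ..., 6; delta = -4
  P[4]: 15 + -4 = 11
  P[5]: 5 + -4 = 1
  P[6]: 11 + -4 = 7

Answer: 4:11 5:1 6:7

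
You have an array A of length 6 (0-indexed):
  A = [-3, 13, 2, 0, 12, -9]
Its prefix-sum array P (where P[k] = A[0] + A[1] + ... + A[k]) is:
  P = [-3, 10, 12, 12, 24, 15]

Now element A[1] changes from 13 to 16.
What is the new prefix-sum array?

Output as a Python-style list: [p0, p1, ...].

Change: A[1] 13 -> 16, delta = 3
P[k] for k < 1: unchanged (A[1] not included)
P[k] for k >= 1: shift by delta = 3
  P[0] = -3 + 0 = -3
  P[1] = 10 + 3 = 13
  P[2] = 12 + 3 = 15
  P[3] = 12 + 3 = 15
  P[4] = 24 + 3 = 27
  P[5] = 15 + 3 = 18

Answer: [-3, 13, 15, 15, 27, 18]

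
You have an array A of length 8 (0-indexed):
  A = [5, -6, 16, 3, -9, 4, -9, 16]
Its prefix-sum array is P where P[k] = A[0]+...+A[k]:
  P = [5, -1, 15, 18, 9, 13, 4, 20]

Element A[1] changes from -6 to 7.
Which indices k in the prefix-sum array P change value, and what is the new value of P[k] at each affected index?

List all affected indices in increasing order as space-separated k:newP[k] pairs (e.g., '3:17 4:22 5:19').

Answer: 1:12 2:28 3:31 4:22 5:26 6:17 7:33

Derivation:
P[k] = A[0] + ... + A[k]
P[k] includes A[1] iff k >= 1
Affected indices: 1, 2, ..., 7; delta = 13
  P[1]: -1 + 13 = 12
  P[2]: 15 + 13 = 28
  P[3]: 18 + 13 = 31
  P[4]: 9 + 13 = 22
  P[5]: 13 + 13 = 26
  P[6]: 4 + 13 = 17
  P[7]: 20 + 13 = 33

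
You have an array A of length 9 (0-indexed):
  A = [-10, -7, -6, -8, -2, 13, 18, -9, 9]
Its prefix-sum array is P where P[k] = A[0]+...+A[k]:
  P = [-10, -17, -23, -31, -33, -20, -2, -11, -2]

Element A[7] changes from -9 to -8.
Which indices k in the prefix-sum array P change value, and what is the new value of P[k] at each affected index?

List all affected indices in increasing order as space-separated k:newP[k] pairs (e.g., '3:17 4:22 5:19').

Answer: 7:-10 8:-1

Derivation:
P[k] = A[0] + ... + A[k]
P[k] includes A[7] iff k >= 7
Affected indices: 7, 8, ..., 8; delta = 1
  P[7]: -11 + 1 = -10
  P[8]: -2 + 1 = -1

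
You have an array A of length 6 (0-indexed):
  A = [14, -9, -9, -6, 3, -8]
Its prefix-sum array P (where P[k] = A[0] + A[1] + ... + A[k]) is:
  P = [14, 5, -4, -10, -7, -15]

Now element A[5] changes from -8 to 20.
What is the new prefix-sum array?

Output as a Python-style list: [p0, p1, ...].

Change: A[5] -8 -> 20, delta = 28
P[k] for k < 5: unchanged (A[5] not included)
P[k] for k >= 5: shift by delta = 28
  P[0] = 14 + 0 = 14
  P[1] = 5 + 0 = 5
  P[2] = -4 + 0 = -4
  P[3] = -10 + 0 = -10
  P[4] = -7 + 0 = -7
  P[5] = -15 + 28 = 13

Answer: [14, 5, -4, -10, -7, 13]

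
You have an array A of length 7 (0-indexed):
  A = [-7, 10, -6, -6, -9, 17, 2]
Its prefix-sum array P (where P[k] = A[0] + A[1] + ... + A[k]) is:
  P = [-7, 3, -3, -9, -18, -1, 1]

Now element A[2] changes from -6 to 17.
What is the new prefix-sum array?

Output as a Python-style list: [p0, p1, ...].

Answer: [-7, 3, 20, 14, 5, 22, 24]

Derivation:
Change: A[2] -6 -> 17, delta = 23
P[k] for k < 2: unchanged (A[2] not included)
P[k] for k >= 2: shift by delta = 23
  P[0] = -7 + 0 = -7
  P[1] = 3 + 0 = 3
  P[2] = -3 + 23 = 20
  P[3] = -9 + 23 = 14
  P[4] = -18 + 23 = 5
  P[5] = -1 + 23 = 22
  P[6] = 1 + 23 = 24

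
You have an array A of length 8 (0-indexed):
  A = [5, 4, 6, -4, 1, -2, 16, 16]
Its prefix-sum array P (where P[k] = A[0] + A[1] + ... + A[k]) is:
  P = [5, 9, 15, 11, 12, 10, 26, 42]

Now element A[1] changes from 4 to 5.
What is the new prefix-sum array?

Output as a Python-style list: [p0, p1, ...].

Change: A[1] 4 -> 5, delta = 1
P[k] for k < 1: unchanged (A[1] not included)
P[k] for k >= 1: shift by delta = 1
  P[0] = 5 + 0 = 5
  P[1] = 9 + 1 = 10
  P[2] = 15 + 1 = 16
  P[3] = 11 + 1 = 12
  P[4] = 12 + 1 = 13
  P[5] = 10 + 1 = 11
  P[6] = 26 + 1 = 27
  P[7] = 42 + 1 = 43

Answer: [5, 10, 16, 12, 13, 11, 27, 43]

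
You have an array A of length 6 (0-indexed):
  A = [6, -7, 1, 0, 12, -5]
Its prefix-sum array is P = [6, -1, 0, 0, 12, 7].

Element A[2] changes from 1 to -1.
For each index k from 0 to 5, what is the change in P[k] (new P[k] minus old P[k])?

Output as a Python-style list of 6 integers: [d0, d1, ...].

Answer: [0, 0, -2, -2, -2, -2]

Derivation:
Element change: A[2] 1 -> -1, delta = -2
For k < 2: P[k] unchanged, delta_P[k] = 0
For k >= 2: P[k] shifts by exactly -2
Delta array: [0, 0, -2, -2, -2, -2]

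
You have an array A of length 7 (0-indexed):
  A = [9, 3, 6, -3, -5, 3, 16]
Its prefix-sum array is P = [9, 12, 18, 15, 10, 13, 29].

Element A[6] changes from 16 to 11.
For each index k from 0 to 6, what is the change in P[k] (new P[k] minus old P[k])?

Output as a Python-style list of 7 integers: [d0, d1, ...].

Answer: [0, 0, 0, 0, 0, 0, -5]

Derivation:
Element change: A[6] 16 -> 11, delta = -5
For k < 6: P[k] unchanged, delta_P[k] = 0
For k >= 6: P[k] shifts by exactly -5
Delta array: [0, 0, 0, 0, 0, 0, -5]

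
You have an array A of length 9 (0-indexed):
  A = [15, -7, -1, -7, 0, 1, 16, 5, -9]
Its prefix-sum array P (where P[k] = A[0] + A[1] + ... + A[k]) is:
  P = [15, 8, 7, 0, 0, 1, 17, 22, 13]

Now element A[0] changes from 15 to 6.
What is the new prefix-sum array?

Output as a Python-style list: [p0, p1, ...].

Change: A[0] 15 -> 6, delta = -9
P[k] for k < 0: unchanged (A[0] not included)
P[k] for k >= 0: shift by delta = -9
  P[0] = 15 + -9 = 6
  P[1] = 8 + -9 = -1
  P[2] = 7 + -9 = -2
  P[3] = 0 + -9 = -9
  P[4] = 0 + -9 = -9
  P[5] = 1 + -9 = -8
  P[6] = 17 + -9 = 8
  P[7] = 22 + -9 = 13
  P[8] = 13 + -9 = 4

Answer: [6, -1, -2, -9, -9, -8, 8, 13, 4]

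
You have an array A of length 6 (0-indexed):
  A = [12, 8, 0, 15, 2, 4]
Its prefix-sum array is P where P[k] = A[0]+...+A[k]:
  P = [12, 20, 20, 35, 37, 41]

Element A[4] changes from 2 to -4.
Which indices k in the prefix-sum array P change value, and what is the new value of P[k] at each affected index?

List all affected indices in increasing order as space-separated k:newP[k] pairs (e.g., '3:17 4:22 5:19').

Answer: 4:31 5:35

Derivation:
P[k] = A[0] + ... + A[k]
P[k] includes A[4] iff k >= 4
Affected indices: 4, 5, ..., 5; delta = -6
  P[4]: 37 + -6 = 31
  P[5]: 41 + -6 = 35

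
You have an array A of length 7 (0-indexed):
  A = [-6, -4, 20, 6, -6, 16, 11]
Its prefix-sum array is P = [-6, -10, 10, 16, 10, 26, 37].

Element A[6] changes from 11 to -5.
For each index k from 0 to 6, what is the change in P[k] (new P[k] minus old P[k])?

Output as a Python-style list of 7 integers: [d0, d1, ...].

Element change: A[6] 11 -> -5, delta = -16
For k < 6: P[k] unchanged, delta_P[k] = 0
For k >= 6: P[k] shifts by exactly -16
Delta array: [0, 0, 0, 0, 0, 0, -16]

Answer: [0, 0, 0, 0, 0, 0, -16]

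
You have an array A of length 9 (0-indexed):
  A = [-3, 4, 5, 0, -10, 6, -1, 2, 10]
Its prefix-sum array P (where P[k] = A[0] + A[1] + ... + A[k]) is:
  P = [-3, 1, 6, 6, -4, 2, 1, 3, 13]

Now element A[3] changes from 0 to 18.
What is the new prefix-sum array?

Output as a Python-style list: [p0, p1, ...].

Change: A[3] 0 -> 18, delta = 18
P[k] for k < 3: unchanged (A[3] not included)
P[k] for k >= 3: shift by delta = 18
  P[0] = -3 + 0 = -3
  P[1] = 1 + 0 = 1
  P[2] = 6 + 0 = 6
  P[3] = 6 + 18 = 24
  P[4] = -4 + 18 = 14
  P[5] = 2 + 18 = 20
  P[6] = 1 + 18 = 19
  P[7] = 3 + 18 = 21
  P[8] = 13 + 18 = 31

Answer: [-3, 1, 6, 24, 14, 20, 19, 21, 31]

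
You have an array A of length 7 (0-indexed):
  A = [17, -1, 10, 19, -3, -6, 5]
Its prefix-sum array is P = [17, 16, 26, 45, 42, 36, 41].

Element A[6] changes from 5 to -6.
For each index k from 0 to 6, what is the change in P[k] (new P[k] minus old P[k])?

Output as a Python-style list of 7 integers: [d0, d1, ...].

Element change: A[6] 5 -> -6, delta = -11
For k < 6: P[k] unchanged, delta_P[k] = 0
For k >= 6: P[k] shifts by exactly -11
Delta array: [0, 0, 0, 0, 0, 0, -11]

Answer: [0, 0, 0, 0, 0, 0, -11]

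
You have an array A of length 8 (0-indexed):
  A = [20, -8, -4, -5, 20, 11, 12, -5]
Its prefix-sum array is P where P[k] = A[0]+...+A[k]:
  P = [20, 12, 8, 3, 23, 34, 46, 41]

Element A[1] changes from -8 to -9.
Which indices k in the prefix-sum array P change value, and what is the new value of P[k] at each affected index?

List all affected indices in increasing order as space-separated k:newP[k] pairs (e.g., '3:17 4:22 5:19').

Answer: 1:11 2:7 3:2 4:22 5:33 6:45 7:40

Derivation:
P[k] = A[0] + ... + A[k]
P[k] includes A[1] iff k >= 1
Affected indices: 1, 2, ..., 7; delta = -1
  P[1]: 12 + -1 = 11
  P[2]: 8 + -1 = 7
  P[3]: 3 + -1 = 2
  P[4]: 23 + -1 = 22
  P[5]: 34 + -1 = 33
  P[6]: 46 + -1 = 45
  P[7]: 41 + -1 = 40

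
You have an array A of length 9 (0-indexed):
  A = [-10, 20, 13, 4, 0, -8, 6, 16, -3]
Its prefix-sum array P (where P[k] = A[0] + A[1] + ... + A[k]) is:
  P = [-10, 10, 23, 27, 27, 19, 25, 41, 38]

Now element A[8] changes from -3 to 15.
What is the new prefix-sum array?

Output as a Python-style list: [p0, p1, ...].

Change: A[8] -3 -> 15, delta = 18
P[k] for k < 8: unchanged (A[8] not included)
P[k] for k >= 8: shift by delta = 18
  P[0] = -10 + 0 = -10
  P[1] = 10 + 0 = 10
  P[2] = 23 + 0 = 23
  P[3] = 27 + 0 = 27
  P[4] = 27 + 0 = 27
  P[5] = 19 + 0 = 19
  P[6] = 25 + 0 = 25
  P[7] = 41 + 0 = 41
  P[8] = 38 + 18 = 56

Answer: [-10, 10, 23, 27, 27, 19, 25, 41, 56]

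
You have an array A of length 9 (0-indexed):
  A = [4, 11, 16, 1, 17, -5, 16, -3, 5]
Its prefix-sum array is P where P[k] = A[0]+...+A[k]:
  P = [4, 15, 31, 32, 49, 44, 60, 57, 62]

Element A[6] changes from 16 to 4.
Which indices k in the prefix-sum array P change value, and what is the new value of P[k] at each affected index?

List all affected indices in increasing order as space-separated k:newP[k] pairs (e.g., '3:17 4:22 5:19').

P[k] = A[0] + ... + A[k]
P[k] includes A[6] iff k >= 6
Affected indices: 6, 7, ..., 8; delta = -12
  P[6]: 60 + -12 = 48
  P[7]: 57 + -12 = 45
  P[8]: 62 + -12 = 50

Answer: 6:48 7:45 8:50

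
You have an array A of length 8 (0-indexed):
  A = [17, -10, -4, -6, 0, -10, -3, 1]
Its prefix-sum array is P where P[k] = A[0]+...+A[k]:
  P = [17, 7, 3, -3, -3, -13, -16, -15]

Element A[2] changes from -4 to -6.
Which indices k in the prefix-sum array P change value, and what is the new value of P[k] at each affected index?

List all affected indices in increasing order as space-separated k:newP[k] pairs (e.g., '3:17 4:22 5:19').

P[k] = A[0] + ... + A[k]
P[k] includes A[2] iff k >= 2
Affected indices: 2, 3, ..., 7; delta = -2
  P[2]: 3 + -2 = 1
  P[3]: -3 + -2 = -5
  P[4]: -3 + -2 = -5
  P[5]: -13 + -2 = -15
  P[6]: -16 + -2 = -18
  P[7]: -15 + -2 = -17

Answer: 2:1 3:-5 4:-5 5:-15 6:-18 7:-17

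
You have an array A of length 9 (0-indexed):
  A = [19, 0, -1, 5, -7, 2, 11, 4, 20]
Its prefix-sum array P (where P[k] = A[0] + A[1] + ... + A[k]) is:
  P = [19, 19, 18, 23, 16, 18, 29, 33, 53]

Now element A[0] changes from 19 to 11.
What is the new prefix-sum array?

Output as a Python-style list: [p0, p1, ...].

Change: A[0] 19 -> 11, delta = -8
P[k] for k < 0: unchanged (A[0] not included)
P[k] for k >= 0: shift by delta = -8
  P[0] = 19 + -8 = 11
  P[1] = 19 + -8 = 11
  P[2] = 18 + -8 = 10
  P[3] = 23 + -8 = 15
  P[4] = 16 + -8 = 8
  P[5] = 18 + -8 = 10
  P[6] = 29 + -8 = 21
  P[7] = 33 + -8 = 25
  P[8] = 53 + -8 = 45

Answer: [11, 11, 10, 15, 8, 10, 21, 25, 45]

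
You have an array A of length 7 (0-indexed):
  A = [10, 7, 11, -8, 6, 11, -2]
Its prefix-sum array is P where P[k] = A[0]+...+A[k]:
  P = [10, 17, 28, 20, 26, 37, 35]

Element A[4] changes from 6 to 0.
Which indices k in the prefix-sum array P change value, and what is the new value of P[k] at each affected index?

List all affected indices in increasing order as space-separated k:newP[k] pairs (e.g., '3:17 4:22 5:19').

P[k] = A[0] + ... + A[k]
P[k] includes A[4] iff k >= 4
Affected indices: 4, 5, ..., 6; delta = -6
  P[4]: 26 + -6 = 20
  P[5]: 37 + -6 = 31
  P[6]: 35 + -6 = 29

Answer: 4:20 5:31 6:29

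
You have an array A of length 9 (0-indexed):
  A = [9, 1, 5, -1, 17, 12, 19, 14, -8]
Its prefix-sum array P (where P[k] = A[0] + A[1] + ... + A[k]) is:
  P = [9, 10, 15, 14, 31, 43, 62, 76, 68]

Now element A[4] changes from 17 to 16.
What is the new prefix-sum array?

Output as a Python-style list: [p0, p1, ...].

Change: A[4] 17 -> 16, delta = -1
P[k] for k < 4: unchanged (A[4] not included)
P[k] for k >= 4: shift by delta = -1
  P[0] = 9 + 0 = 9
  P[1] = 10 + 0 = 10
  P[2] = 15 + 0 = 15
  P[3] = 14 + 0 = 14
  P[4] = 31 + -1 = 30
  P[5] = 43 + -1 = 42
  P[6] = 62 + -1 = 61
  P[7] = 76 + -1 = 75
  P[8] = 68 + -1 = 67

Answer: [9, 10, 15, 14, 30, 42, 61, 75, 67]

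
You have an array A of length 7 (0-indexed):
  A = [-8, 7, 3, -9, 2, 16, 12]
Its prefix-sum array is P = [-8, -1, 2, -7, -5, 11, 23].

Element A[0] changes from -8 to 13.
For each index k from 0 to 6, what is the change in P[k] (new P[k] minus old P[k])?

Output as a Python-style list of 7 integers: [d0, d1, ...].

Answer: [21, 21, 21, 21, 21, 21, 21]

Derivation:
Element change: A[0] -8 -> 13, delta = 21
For k < 0: P[k] unchanged, delta_P[k] = 0
For k >= 0: P[k] shifts by exactly 21
Delta array: [21, 21, 21, 21, 21, 21, 21]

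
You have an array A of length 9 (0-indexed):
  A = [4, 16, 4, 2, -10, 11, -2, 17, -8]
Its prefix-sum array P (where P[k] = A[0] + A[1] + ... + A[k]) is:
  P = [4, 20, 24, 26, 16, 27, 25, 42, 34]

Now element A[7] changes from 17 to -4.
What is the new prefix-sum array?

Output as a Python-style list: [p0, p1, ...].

Answer: [4, 20, 24, 26, 16, 27, 25, 21, 13]

Derivation:
Change: A[7] 17 -> -4, delta = -21
P[k] for k < 7: unchanged (A[7] not included)
P[k] for k >= 7: shift by delta = -21
  P[0] = 4 + 0 = 4
  P[1] = 20 + 0 = 20
  P[2] = 24 + 0 = 24
  P[3] = 26 + 0 = 26
  P[4] = 16 + 0 = 16
  P[5] = 27 + 0 = 27
  P[6] = 25 + 0 = 25
  P[7] = 42 + -21 = 21
  P[8] = 34 + -21 = 13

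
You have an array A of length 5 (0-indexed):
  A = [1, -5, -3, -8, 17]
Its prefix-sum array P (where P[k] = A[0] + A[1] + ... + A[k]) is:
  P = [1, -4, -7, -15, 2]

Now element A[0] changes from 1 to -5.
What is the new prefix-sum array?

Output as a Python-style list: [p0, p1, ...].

Answer: [-5, -10, -13, -21, -4]

Derivation:
Change: A[0] 1 -> -5, delta = -6
P[k] for k < 0: unchanged (A[0] not included)
P[k] for k >= 0: shift by delta = -6
  P[0] = 1 + -6 = -5
  P[1] = -4 + -6 = -10
  P[2] = -7 + -6 = -13
  P[3] = -15 + -6 = -21
  P[4] = 2 + -6 = -4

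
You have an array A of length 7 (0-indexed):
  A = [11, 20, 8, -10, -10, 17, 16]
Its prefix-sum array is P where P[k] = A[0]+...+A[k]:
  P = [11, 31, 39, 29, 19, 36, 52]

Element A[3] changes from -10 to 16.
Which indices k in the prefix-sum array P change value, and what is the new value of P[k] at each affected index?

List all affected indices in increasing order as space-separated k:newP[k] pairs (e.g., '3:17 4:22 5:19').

Answer: 3:55 4:45 5:62 6:78

Derivation:
P[k] = A[0] + ... + A[k]
P[k] includes A[3] iff k >= 3
Affected indices: 3, 4, ..., 6; delta = 26
  P[3]: 29 + 26 = 55
  P[4]: 19 + 26 = 45
  P[5]: 36 + 26 = 62
  P[6]: 52 + 26 = 78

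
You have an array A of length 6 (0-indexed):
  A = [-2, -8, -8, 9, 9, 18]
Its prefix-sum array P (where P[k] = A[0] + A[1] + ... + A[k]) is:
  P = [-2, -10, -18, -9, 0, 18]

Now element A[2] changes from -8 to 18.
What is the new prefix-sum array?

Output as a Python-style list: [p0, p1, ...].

Change: A[2] -8 -> 18, delta = 26
P[k] for k < 2: unchanged (A[2] not included)
P[k] for k >= 2: shift by delta = 26
  P[0] = -2 + 0 = -2
  P[1] = -10 + 0 = -10
  P[2] = -18 + 26 = 8
  P[3] = -9 + 26 = 17
  P[4] = 0 + 26 = 26
  P[5] = 18 + 26 = 44

Answer: [-2, -10, 8, 17, 26, 44]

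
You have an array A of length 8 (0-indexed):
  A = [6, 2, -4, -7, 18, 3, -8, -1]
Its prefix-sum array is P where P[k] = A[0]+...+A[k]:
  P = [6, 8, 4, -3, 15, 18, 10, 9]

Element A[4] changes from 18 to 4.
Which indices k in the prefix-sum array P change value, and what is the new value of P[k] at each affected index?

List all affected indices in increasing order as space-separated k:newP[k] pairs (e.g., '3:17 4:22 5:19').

Answer: 4:1 5:4 6:-4 7:-5

Derivation:
P[k] = A[0] + ... + A[k]
P[k] includes A[4] iff k >= 4
Affected indices: 4, 5, ..., 7; delta = -14
  P[4]: 15 + -14 = 1
  P[5]: 18 + -14 = 4
  P[6]: 10 + -14 = -4
  P[7]: 9 + -14 = -5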